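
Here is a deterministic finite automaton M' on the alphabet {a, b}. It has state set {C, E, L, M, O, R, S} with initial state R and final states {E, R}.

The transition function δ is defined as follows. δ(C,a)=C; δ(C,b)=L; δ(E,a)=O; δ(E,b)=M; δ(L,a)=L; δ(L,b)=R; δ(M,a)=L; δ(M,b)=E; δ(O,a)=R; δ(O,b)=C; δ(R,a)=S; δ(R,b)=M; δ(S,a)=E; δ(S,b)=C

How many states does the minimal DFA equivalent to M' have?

4

Every state is reachable, so we keep all 7.
Start with accepting vs non-accepting: {E,R} | {C,L,M,O,S}.
Split {C,L,M,O,S} by δ(·,a) → {C,L,M} and {O,S}.
Split {C,L,M} by δ(·,b) → {L,M} and {C}.
The partition is now stable with 4 blocks: {E,R} | {L,M} | {O,S} | {C}.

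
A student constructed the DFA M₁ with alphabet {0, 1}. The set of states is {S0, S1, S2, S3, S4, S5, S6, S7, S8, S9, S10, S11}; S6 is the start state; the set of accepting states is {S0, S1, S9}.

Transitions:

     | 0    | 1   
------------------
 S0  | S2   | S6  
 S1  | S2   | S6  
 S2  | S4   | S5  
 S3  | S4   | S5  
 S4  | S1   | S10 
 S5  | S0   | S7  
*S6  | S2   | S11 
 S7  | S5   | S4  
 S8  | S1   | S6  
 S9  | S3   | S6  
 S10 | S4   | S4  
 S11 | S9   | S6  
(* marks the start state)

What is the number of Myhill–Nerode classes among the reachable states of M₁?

Reachable states from the start: {S0,S1,S2,S3,S4,S5,S6,S7,S9,S10,S11}. Unreachable: {S8} — drop them.
Initial partition by acceptance: {S0,S1,S9} | {S2,S3,S4,S5,S6,S7,S10,S11}.
Refine {S2,S3,S4,S5,S6,S7,S10,S11} on symbol 0: members go to different blocks, giving {S2,S3,S6,S7,S10} and {S4,S5,S11}.
Refine {S2,S3,S6,S7,S10} on symbol 0: members go to different blocks, giving {S2,S3,S7,S10} and {S6}.
Split {S4,S5,S11} by δ(·,1) → {S4,S5} and {S11}.
Stable partition: {S0,S1,S9} | {S2,S3,S7,S10} | {S4,S5} | {S6} | {S11} — 5 equivalence classes.

5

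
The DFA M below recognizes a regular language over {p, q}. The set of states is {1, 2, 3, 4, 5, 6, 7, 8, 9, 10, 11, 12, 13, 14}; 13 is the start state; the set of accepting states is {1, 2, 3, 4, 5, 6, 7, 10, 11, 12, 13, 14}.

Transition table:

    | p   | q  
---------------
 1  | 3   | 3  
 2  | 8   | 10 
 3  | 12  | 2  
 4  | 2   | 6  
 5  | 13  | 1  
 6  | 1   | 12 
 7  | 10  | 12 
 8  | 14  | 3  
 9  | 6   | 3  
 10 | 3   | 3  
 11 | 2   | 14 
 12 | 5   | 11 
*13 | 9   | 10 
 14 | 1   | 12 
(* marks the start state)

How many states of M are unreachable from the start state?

2

Starting at 13 and following transitions, the reachable set is {1, 2, 3, 5, 6, 8, 9, 10, 11, 12, 13, 14}. That leaves 4, 7 unreachable — 2 in total.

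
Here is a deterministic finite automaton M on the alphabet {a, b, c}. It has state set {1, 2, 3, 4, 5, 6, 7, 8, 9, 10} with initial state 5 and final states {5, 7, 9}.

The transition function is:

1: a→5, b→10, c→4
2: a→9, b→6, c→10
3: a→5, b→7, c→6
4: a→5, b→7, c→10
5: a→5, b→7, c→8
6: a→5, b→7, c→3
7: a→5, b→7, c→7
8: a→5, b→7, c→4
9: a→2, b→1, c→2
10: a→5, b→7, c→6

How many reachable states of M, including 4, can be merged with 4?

5

Reachable states from the start: {3,4,5,6,7,8,10}. Unreachable: {1,2,9} — drop them.
Initial partition by acceptance: {5,7} | {3,4,6,8,10}.
Split {5,7} by δ(·,c) → {5} and {7}.
No further refinement is possible. Final partition (3 blocks): {5} | {3,4,6,8,10} | {7}.
State 4 belongs to the block {3,4,6,8,10}, which has 5 states.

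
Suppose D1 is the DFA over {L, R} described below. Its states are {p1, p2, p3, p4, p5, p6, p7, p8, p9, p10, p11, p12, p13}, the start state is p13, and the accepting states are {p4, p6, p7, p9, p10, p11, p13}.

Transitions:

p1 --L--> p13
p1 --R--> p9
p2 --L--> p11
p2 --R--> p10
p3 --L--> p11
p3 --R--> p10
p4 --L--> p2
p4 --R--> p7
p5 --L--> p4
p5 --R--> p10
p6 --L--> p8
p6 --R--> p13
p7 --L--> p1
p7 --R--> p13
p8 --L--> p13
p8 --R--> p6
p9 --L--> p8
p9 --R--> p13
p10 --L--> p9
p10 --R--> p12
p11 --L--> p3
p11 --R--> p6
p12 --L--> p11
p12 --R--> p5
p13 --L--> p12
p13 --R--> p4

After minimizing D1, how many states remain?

Every state is reachable, so we keep all 13.
P0 = {p4,p6,p7,p9,p10,p11,p13} | {p1,p2,p3,p5,p8,p12}.
Refine {p4,p6,p7,p9,p10,p11,p13} on symbol L: members go to different blocks, giving {p4,p6,p7,p9,p11,p13} and {p10}.
Refine {p1,p2,p3,p5,p8,p12} on symbol R: members go to different blocks, giving {p2,p3,p5} and {p1,p8} and {p12}.
Refine {p4,p6,p7,p9,p11,p13} on symbol L: members go to different blocks, giving {p6,p7,p9} and {p4,p11} and {p13}.
No further refinement is possible. Final partition (7 blocks): {p6,p7,p9} | {p2,p3,p5} | {p10} | {p1,p8} | {p12} | {p4,p11} | {p13}.

7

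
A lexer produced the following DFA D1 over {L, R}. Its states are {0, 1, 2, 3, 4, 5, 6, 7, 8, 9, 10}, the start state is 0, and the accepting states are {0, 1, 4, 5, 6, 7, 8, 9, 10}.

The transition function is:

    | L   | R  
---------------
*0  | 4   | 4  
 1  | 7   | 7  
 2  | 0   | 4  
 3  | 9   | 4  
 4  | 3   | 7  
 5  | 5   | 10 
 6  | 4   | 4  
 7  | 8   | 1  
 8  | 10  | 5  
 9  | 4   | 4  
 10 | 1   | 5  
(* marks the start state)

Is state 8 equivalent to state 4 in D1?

States {2,6} cannot be reached from the start state, so discard them.
Start with accepting vs non-accepting: {0,1,4,5,7,8,9,10} | {3}.
Refine {0,1,4,5,7,8,9,10} on symbol L: members go to different blocks, giving {0,1,5,7,8,9,10} and {4}.
Split {0,1,5,7,8,9,10} by δ(·,L) → {1,5,7,8,10} and {0,9}.
No further refinement is possible. Final partition (4 blocks): {1,5,7,8,10} | {3} | {4} | {0,9}.
8 and 4 end up in different blocks, so they are distinguishable. For instance, the string 'L' is accepted from only 8.

No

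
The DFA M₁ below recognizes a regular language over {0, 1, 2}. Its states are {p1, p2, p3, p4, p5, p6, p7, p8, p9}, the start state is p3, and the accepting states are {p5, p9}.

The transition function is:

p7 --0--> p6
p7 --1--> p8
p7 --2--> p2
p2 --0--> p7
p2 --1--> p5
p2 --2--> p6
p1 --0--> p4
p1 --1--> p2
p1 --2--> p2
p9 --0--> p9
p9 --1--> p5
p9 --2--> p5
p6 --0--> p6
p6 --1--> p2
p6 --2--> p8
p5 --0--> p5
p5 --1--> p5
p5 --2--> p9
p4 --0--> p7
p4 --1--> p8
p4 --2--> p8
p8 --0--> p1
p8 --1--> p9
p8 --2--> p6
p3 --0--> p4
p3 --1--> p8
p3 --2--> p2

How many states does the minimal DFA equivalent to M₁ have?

Initial partition by acceptance: {p5,p9} | {p1,p2,p3,p4,p6,p7,p8}.
Refine {p1,p2,p3,p4,p6,p7,p8} on symbol 1: members go to different blocks, giving {p1,p3,p4,p6,p7} and {p2,p8}.
The partition is now stable with 3 blocks: {p5,p9} | {p1,p3,p4,p6,p7} | {p2,p8}.

3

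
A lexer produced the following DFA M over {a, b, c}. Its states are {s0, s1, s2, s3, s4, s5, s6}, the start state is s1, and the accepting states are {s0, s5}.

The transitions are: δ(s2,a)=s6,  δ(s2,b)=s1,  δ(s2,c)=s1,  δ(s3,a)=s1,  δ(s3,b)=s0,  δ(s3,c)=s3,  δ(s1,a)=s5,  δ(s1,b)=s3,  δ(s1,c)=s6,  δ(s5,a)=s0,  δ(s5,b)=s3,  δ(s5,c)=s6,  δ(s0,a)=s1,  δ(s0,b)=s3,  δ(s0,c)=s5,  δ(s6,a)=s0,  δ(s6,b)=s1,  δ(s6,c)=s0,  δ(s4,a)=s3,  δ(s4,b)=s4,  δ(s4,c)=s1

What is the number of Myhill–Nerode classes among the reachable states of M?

5

First remove the unreachable states {s2,s4}; 5 states remain.
Initial partition by acceptance: {s0,s5} | {s1,s3,s6}.
On input a, block {s0,s5} splits into {s0} and {s5}.
Refine {s1,s3,s6} on symbol a: members go to different blocks, giving {s1} and {s3} and {s6}.
The partition is now stable with 5 blocks: {s0} | {s1} | {s5} | {s3} | {s6}.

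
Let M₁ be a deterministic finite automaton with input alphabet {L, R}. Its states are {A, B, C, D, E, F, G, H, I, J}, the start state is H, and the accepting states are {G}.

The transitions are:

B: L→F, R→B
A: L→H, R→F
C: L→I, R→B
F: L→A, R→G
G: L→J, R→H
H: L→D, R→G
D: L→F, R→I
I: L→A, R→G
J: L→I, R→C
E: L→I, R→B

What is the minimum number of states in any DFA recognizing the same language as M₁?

4

States {E} cannot be reached from the start state, so discard them.
Start with accepting vs non-accepting: {G} | {A,B,C,D,F,H,I,J}.
On input R, block {A,B,C,D,F,H,I,J} splits into {A,B,C,D,J} and {F,H,I}.
Split {A,B,C,D,J} by δ(·,R) → {B,C,J} and {A,D}.
The partition is now stable with 4 blocks: {G} | {B,C,J} | {F,H,I} | {A,D}.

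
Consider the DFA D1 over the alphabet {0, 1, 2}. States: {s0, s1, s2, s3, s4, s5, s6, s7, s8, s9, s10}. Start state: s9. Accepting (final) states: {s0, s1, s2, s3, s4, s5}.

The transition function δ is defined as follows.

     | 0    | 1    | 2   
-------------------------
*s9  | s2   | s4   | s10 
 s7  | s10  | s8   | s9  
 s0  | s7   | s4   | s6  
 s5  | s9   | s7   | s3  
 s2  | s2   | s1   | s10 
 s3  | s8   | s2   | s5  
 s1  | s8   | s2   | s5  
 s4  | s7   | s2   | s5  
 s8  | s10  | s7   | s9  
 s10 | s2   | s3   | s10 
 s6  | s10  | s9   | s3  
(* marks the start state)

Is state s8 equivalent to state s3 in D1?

First remove the unreachable states {s0,s6}; 9 states remain.
Initial partition by acceptance: {s1,s2,s3,s4,s5} | {s7,s8,s9,s10}.
On input 0, block {s1,s2,s3,s4,s5} splits into {s1,s3,s4,s5} and {s2}.
Refine {s1,s3,s4,s5} on symbol 1: members go to different blocks, giving {s1,s3,s4} and {s5}.
On input 0, block {s7,s8,s9,s10} splits into {s7,s8} and {s9,s10}.
No further refinement is possible. Final partition (5 blocks): {s1,s3,s4} | {s7,s8} | {s2} | {s5} | {s9,s10}.
s8 and s3 end up in different blocks, so they are distinguishable. For instance, the string 'ε' is accepted from only s3.

No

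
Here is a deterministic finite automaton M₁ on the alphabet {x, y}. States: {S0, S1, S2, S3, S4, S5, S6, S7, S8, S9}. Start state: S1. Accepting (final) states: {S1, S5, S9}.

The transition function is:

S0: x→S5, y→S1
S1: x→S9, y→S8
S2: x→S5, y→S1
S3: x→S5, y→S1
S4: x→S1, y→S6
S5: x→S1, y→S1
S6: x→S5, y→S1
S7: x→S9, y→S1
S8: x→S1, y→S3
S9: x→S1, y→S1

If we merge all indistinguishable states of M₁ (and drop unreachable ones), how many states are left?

4

Reachable states from the start: {S1,S3,S5,S8,S9}. Unreachable: {S0,S2,S4,S6,S7} — drop them.
Start with accepting vs non-accepting: {S1,S5,S9} | {S3,S8}.
Refine {S1,S5,S9} on symbol y: members go to different blocks, giving {S5,S9} and {S1}.
Refine {S3,S8} on symbol x: members go to different blocks, giving {S3} and {S8}.
Stable partition: {S5,S9} | {S3} | {S1} | {S8} — 4 equivalence classes.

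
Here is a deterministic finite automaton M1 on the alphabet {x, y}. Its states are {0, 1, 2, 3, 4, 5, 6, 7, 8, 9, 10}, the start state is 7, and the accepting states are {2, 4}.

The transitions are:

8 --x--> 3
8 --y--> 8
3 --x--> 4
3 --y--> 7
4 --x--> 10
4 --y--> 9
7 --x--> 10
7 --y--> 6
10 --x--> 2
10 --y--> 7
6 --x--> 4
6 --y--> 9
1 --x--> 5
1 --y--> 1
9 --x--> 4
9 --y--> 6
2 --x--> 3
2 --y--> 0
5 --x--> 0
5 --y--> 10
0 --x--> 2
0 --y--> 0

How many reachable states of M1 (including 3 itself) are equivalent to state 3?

Reachable states from the start: {0,2,3,4,6,7,9,10}. Unreachable: {1,5,8} — drop them.
Start with accepting vs non-accepting: {2,4} | {0,3,6,7,9,10}.
Split {0,3,6,7,9,10} by δ(·,x) → {0,3,6,9,10} and {7}.
Refine {0,3,6,9,10} on symbol y: members go to different blocks, giving {0,6,9} and {3,10}.
No further refinement is possible. Final partition (4 blocks): {2,4} | {0,6,9} | {7} | {3,10}.
State 3 belongs to the block {3,10}, which has 2 states.

2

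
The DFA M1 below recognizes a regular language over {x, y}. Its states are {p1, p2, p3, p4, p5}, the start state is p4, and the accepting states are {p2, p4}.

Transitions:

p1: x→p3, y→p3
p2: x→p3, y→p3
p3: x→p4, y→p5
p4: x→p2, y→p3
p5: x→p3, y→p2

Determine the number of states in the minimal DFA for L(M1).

Reachable states from the start: {p2,p3,p4,p5}. Unreachable: {p1} — drop them.
Initial partition by acceptance: {p2,p4} | {p3,p5}.
Split {p2,p4} by δ(·,x) → {p2} and {p4}.
Refine {p3,p5} on symbol x: members go to different blocks, giving {p3} and {p5}.
No further refinement is possible. Final partition (4 blocks): {p2} | {p3} | {p4} | {p5}.

4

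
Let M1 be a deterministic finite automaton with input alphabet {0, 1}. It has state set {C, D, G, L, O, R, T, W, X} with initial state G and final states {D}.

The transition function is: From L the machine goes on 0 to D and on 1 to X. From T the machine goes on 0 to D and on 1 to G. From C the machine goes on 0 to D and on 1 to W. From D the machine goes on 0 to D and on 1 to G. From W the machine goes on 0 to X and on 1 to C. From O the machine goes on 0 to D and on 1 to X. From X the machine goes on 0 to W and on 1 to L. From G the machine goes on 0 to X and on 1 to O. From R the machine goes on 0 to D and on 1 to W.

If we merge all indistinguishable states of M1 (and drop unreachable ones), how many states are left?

3

Reachable states from the start: {C,D,G,L,O,W,X}. Unreachable: {R,T} — drop them.
Start with accepting vs non-accepting: {D} | {C,G,L,O,W,X}.
Refine {C,G,L,O,W,X} on symbol 0: members go to different blocks, giving {G,W,X} and {C,L,O}.
The partition is now stable with 3 blocks: {D} | {G,W,X} | {C,L,O}.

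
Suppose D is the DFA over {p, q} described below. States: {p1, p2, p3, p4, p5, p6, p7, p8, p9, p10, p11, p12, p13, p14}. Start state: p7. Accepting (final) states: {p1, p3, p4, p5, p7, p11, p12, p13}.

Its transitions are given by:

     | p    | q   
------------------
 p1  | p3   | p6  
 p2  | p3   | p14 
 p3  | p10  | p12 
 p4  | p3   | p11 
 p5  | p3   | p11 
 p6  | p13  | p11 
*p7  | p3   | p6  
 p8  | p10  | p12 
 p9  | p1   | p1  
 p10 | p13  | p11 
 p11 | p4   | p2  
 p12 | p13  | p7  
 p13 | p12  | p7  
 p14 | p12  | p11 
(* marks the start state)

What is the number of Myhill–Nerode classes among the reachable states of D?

Reachable states from the start: {p2,p3,p4,p6,p7,p10,p11,p12,p13,p14}. Unreachable: {p1,p5,p8,p9} — drop them.
Initial partition by acceptance: {p3,p4,p7,p11,p12,p13} | {p2,p6,p10,p14}.
On input p, block {p3,p4,p7,p11,p12,p13} splits into {p4,p7,p11,p12,p13} and {p3}.
Split {p4,p7,p11,p12,p13} by δ(·,p) → {p11,p12,p13} and {p4,p7}.
Split {p11,p12,p13} by δ(·,p) → {p12,p13} and {p11}.
Refine {p2,p6,p10,p14} on symbol p: members go to different blocks, giving {p6,p10,p14} and {p2}.
On input q, block {p4,p7} splits into {p4} and {p7}.
Stable partition: {p12,p13} | {p6,p10,p14} | {p3} | {p4} | {p11} | {p2} | {p7} — 7 equivalence classes.

7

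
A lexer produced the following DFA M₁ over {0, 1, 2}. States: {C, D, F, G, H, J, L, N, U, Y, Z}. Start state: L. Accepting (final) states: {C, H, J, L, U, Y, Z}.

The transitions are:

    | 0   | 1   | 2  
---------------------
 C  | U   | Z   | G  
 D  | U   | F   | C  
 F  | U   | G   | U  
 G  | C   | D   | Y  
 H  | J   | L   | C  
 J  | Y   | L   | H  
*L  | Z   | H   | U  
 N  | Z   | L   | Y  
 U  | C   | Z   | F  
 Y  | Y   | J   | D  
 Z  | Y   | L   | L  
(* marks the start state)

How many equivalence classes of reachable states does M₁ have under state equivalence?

4

First remove the unreachable states {N}; 10 states remain.
Initial partition by acceptance: {C,H,J,L,U,Y,Z} | {D,F,G}.
On input 2, block {C,H,J,L,U,Y,Z} splits into {H,J,L,Z} and {C,U,Y}.
Refine {H,J,L,Z} on symbol 0: members go to different blocks, giving {J,Z} and {H,L}.
No further refinement is possible. Final partition (4 blocks): {J,Z} | {D,F,G} | {C,U,Y} | {H,L}.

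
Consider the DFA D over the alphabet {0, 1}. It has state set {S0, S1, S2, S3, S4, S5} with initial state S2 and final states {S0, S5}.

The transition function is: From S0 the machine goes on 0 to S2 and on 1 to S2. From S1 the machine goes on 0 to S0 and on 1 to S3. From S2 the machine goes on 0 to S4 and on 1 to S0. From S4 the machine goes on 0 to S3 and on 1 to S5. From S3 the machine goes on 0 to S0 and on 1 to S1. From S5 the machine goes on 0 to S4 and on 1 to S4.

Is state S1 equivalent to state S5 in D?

No

All states are reachable from the start state.
P0 = {S0,S5} | {S1,S2,S3,S4}.
Refine {S1,S2,S3,S4} on symbol 0: members go to different blocks, giving {S1,S3} and {S2,S4}.
Refine {S2,S4} on symbol 0: members go to different blocks, giving {S2} and {S4}.
Refine {S0,S5} on symbol 0: members go to different blocks, giving {S0} and {S5}.
Stable partition: {S0} | {S1,S3} | {S2} | {S4} | {S5} — 5 equivalence classes.
S1 and S5 end up in different blocks, so they are distinguishable. For instance, the string 'ε' is accepted from only S5.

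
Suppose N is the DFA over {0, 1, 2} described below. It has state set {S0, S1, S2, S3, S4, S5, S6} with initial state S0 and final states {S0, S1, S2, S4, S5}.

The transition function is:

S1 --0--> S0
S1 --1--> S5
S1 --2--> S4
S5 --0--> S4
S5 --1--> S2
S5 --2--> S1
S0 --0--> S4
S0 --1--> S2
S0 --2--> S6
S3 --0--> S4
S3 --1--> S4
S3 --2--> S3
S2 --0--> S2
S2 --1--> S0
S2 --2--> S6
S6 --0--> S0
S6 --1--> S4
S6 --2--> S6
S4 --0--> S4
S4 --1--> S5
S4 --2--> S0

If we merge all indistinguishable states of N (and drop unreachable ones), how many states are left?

States {S3} cannot be reached from the start state, so discard them.
Initial partition by acceptance: {S0,S1,S2,S4,S5} | {S6}.
On input 2, block {S0,S1,S2,S4,S5} splits into {S1,S4,S5} and {S0,S2}.
Refine {S1,S4,S5} on symbol 0: members go to different blocks, giving {S4,S5} and {S1}.
Refine {S4,S5} on symbol 1: members go to different blocks, giving {S4} and {S5}.
Refine {S0,S2} on symbol 0: members go to different blocks, giving {S0} and {S2}.
No further refinement is possible. Final partition (6 blocks): {S4} | {S6} | {S0} | {S1} | {S5} | {S2}.

6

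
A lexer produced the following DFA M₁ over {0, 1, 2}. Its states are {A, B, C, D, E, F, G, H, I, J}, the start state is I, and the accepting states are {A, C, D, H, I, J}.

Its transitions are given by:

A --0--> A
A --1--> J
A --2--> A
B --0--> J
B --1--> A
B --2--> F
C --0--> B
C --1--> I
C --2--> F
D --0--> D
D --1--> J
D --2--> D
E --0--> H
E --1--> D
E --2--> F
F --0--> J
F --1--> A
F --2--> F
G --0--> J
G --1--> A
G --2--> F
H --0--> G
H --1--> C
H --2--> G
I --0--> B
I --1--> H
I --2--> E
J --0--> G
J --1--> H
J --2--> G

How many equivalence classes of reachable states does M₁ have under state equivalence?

3

All states are reachable from the start state.
Start with accepting vs non-accepting: {A,C,D,H,I,J} | {B,E,F,G}.
Refine {A,C,D,H,I,J} on symbol 0: members go to different blocks, giving {C,H,I,J} and {A,D}.
Stable partition: {C,H,I,J} | {B,E,F,G} | {A,D} — 3 equivalence classes.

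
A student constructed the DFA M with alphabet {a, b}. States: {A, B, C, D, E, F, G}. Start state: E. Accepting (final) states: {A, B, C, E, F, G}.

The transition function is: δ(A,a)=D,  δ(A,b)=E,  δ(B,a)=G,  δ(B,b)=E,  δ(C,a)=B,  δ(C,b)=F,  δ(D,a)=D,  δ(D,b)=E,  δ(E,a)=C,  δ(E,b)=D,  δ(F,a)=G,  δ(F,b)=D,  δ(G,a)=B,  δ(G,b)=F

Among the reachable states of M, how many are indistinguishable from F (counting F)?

Reachable states from the start: {B,C,D,E,F,G}. Unreachable: {A} — drop them.
Initial partition by acceptance: {B,C,E,F,G} | {D}.
On input b, block {B,C,E,F,G} splits into {B,C,G} and {E,F}.
Stable partition: {B,C,G} | {D} | {E,F} — 3 equivalence classes.
The equivalence class containing F is {E,F}, of size 2.

2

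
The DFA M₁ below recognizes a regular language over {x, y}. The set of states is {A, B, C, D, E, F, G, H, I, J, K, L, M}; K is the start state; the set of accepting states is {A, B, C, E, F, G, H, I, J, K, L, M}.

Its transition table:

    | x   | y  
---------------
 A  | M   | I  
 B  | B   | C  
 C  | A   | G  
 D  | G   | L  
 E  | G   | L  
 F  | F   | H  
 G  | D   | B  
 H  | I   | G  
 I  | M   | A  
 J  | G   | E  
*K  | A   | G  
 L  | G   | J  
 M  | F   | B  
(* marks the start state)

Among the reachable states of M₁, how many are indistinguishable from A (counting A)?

2

All states are reachable from the start state.
Start with accepting vs non-accepting: {A,B,C,E,F,G,H,I,J,K,L,M} | {D}.
On input x, block {A,B,C,E,F,G,H,I,J,K,L,M} splits into {A,B,C,E,F,H,I,J,K,L,M} and {G}.
Refine {A,B,C,E,F,H,I,J,K,L,M} on symbol x: members go to different blocks, giving {A,B,C,F,H,I,K,M} and {E,J,L}.
On input y, block {A,B,C,F,H,I,K,M} splits into {A,B,F,I,M} and {C,H,K}.
Refine {A,B,F,I,M} on symbol y: members go to different blocks, giving {A,I,M} and {B,F}.
On input x, block {A,I,M} splits into {A,I} and {M}.
Stable partition: {A,I} | {D} | {G} | {E,J,L} | {C,H,K} | {B,F} | {M} — 7 equivalence classes.
The equivalence class containing A is {A,I}, of size 2.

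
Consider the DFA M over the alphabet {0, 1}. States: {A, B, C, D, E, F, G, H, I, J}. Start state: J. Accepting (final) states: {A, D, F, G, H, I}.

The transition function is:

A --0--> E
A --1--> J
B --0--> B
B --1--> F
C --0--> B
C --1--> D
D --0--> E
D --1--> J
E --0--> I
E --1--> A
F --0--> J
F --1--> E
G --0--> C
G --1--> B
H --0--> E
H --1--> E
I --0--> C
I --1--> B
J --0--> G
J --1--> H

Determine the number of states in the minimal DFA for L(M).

4

Initial partition by acceptance: {A,D,F,G,H,I} | {B,C,E,J}.
Refine {B,C,E,J} on symbol 0: members go to different blocks, giving {B,C} and {E,J}.
Split {A,D,F,G,H,I} by δ(·,0) → {A,D,F,H} and {G,I}.
The partition is now stable with 4 blocks: {A,D,F,H} | {B,C} | {E,J} | {G,I}.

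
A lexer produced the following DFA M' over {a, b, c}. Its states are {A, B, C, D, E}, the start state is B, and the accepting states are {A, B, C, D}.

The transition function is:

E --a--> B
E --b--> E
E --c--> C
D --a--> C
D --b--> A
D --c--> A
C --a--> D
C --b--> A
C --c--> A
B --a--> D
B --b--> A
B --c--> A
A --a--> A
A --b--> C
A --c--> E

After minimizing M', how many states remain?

All states are reachable from the start state.
P0 = {A,B,C,D} | {E}.
On input c, block {A,B,C,D} splits into {B,C,D} and {A}.
Stable partition: {B,C,D} | {E} | {A} — 3 equivalence classes.

3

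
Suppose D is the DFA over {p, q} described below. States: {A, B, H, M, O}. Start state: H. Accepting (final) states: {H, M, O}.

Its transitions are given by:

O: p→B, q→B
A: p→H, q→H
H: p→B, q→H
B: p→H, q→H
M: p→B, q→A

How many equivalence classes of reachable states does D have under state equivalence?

2

Reachable states from the start: {B,H}. Unreachable: {A,M,O} — drop them.
Start with accepting vs non-accepting: {H} | {B}.
The partition is now stable with 2 blocks: {H} | {B}.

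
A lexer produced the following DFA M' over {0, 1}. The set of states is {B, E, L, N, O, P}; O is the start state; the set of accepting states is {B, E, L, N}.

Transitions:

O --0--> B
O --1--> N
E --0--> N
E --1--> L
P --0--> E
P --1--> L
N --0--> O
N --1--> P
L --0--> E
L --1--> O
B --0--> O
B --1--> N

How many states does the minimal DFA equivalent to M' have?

6

Start with accepting vs non-accepting: {B,E,L,N} | {O,P}.
Refine {B,E,L,N} on symbol 0: members go to different blocks, giving {E,L} and {B,N}.
On input 0, block {E,L} splits into {L} and {E}.
Refine {O,P} on symbol 0: members go to different blocks, giving {O} and {P}.
Split {B,N} by δ(·,1) → {B} and {N}.
The partition is now stable with 6 blocks: {L} | {O} | {B} | {E} | {P} | {N}.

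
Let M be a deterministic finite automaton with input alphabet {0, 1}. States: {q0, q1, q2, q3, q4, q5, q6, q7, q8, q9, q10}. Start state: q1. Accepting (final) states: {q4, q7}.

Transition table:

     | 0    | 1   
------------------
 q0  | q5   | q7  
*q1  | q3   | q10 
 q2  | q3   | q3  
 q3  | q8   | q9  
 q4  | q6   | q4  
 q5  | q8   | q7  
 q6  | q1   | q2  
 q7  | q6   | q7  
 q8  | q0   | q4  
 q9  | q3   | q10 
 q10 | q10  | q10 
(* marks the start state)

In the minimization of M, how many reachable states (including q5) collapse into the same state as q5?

All states are reachable from the start state.
Start with accepting vs non-accepting: {q4,q7} | {q0,q1,q2,q3,q5,q6,q8,q9,q10}.
Refine {q0,q1,q2,q3,q5,q6,q8,q9,q10} on symbol 1: members go to different blocks, giving {q1,q2,q3,q6,q9,q10} and {q0,q5,q8}.
Refine {q1,q2,q3,q6,q9,q10} on symbol 0: members go to different blocks, giving {q1,q2,q6,q9,q10} and {q3}.
Refine {q1,q2,q6,q9,q10} on symbol 0: members go to different blocks, giving {q1,q2,q9} and {q6,q10}.
On input 1, block {q1,q2,q9} splits into {q1,q9} and {q2}.
Split {q6,q10} by δ(·,0) → {q6} and {q10}.
Stable partition: {q4,q7} | {q1,q9} | {q0,q5,q8} | {q3} | {q6} | {q2} | {q10} — 7 equivalence classes.
State q5 belongs to the block {q0,q5,q8}, which has 3 states.

3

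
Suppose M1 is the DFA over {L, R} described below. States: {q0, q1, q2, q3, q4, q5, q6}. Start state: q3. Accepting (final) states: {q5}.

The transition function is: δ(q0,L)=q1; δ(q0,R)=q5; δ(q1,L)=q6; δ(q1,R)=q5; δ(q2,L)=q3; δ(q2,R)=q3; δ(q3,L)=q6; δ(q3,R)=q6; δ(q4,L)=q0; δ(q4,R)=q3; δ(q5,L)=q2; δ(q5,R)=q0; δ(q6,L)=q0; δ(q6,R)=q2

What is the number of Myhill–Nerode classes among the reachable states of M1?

6

Reachable states from the start: {q0,q1,q2,q3,q5,q6}. Unreachable: {q4} — drop them.
P0 = {q5} | {q0,q1,q2,q3,q6}.
Refine {q0,q1,q2,q3,q6} on symbol R: members go to different blocks, giving {q2,q3,q6} and {q0,q1}.
On input L, block {q2,q3,q6} splits into {q2,q3} and {q6}.
Split {q2,q3} by δ(·,L) → {q2} and {q3}.
Split {q0,q1} by δ(·,L) → {q0} and {q1}.
The partition is now stable with 6 blocks: {q5} | {q2} | {q0} | {q6} | {q3} | {q1}.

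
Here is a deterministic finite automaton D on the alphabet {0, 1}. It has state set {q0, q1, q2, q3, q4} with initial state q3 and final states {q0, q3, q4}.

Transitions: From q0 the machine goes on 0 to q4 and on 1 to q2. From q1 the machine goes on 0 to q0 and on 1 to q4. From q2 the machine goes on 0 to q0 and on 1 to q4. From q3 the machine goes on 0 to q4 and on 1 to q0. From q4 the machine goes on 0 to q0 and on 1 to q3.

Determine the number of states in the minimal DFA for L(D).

4

First remove the unreachable states {q1}; 4 states remain.
Start with accepting vs non-accepting: {q0,q3,q4} | {q2}.
Split {q0,q3,q4} by δ(·,1) → {q3,q4} and {q0}.
Refine {q3,q4} on symbol 0: members go to different blocks, giving {q3} and {q4}.
The partition is now stable with 4 blocks: {q3} | {q2} | {q0} | {q4}.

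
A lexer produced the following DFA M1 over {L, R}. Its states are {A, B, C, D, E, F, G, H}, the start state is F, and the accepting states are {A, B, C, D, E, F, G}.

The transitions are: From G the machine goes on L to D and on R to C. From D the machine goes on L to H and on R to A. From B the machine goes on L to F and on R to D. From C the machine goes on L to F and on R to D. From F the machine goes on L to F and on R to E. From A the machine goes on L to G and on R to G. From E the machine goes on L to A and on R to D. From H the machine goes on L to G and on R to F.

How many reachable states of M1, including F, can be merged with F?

First remove the unreachable states {B}; 7 states remain.
Initial partition by acceptance: {A,C,D,E,F,G} | {H}.
Refine {A,C,D,E,F,G} on symbol L: members go to different blocks, giving {A,C,E,F,G} and {D}.
Refine {A,C,E,F,G} on symbol L: members go to different blocks, giving {A,C,E,F} and {G}.
On input L, block {A,C,E,F} splits into {C,E,F} and {A}.
On input L, block {C,E,F} splits into {C,F} and {E}.
Refine {C,F} on symbol R: members go to different blocks, giving {C} and {F}.
Stable partition: {C} | {H} | {D} | {G} | {A} | {E} | {F} — 7 equivalence classes.
The equivalence class containing F is {F}, of size 1.

1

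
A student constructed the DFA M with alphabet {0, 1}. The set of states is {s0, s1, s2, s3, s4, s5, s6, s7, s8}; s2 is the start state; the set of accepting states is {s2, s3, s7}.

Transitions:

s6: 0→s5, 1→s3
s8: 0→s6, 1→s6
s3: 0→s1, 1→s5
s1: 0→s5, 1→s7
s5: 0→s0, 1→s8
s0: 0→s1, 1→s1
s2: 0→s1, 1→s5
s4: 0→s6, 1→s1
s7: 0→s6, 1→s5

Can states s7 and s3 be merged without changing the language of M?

Yes

Reachable states from the start: {s0,s1,s2,s3,s5,s6,s7,s8}. Unreachable: {s4} — drop them.
P0 = {s2,s3,s7} | {s0,s1,s5,s6,s8}.
Refine {s0,s1,s5,s6,s8} on symbol 1: members go to different blocks, giving {s0,s5,s8} and {s1,s6}.
Split {s0,s5,s8} by δ(·,0) → {s0,s8} and {s5}.
The partition is now stable with 4 blocks: {s2,s3,s7} | {s0,s8} | {s1,s6} | {s5}.
s7 and s3 lie in the same block of the stable partition, so they are equivalent — no string distinguishes them.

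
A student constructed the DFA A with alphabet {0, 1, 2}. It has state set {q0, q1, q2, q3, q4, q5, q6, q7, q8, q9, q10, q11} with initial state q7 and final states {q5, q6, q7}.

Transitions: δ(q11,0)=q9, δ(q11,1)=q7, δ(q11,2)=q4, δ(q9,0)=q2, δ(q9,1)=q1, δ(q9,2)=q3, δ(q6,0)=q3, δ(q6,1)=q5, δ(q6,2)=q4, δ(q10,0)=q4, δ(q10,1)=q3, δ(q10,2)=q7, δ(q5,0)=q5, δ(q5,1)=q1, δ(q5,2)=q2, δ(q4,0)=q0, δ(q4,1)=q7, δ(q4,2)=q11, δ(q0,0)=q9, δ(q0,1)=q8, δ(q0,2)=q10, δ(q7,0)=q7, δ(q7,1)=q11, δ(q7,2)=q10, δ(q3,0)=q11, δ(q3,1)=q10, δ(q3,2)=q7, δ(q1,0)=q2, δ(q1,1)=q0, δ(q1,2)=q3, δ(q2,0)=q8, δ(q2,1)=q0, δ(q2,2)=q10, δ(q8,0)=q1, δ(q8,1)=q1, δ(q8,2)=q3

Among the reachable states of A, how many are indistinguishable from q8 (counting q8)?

5

Reachable states from the start: {q0,q1,q2,q3,q4,q7,q8,q9,q10,q11}. Unreachable: {q5,q6} — drop them.
Start with accepting vs non-accepting: {q7} | {q0,q1,q2,q3,q4,q8,q9,q10,q11}.
Split {q0,q1,q2,q3,q4,q8,q9,q10,q11} by δ(·,1) → {q0,q1,q2,q3,q8,q9,q10} and {q4,q11}.
On input 0, block {q0,q1,q2,q3,q8,q9,q10} splits into {q0,q1,q2,q8,q9} and {q3,q10}.
Stable partition: {q7} | {q0,q1,q2,q8,q9} | {q4,q11} | {q3,q10} — 4 equivalence classes.
The equivalence class containing q8 is {q0,q1,q2,q8,q9}, of size 5.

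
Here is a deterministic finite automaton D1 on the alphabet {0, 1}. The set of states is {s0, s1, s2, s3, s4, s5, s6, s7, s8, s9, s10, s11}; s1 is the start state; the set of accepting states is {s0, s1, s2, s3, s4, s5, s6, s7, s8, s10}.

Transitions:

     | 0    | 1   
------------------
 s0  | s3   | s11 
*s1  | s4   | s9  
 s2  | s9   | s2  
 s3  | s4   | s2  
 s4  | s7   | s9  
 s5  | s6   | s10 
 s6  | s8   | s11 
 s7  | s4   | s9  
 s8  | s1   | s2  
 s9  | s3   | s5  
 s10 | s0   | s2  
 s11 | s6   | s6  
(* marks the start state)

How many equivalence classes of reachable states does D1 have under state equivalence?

8

All states are reachable from the start state.
P0 = {s0,s1,s2,s3,s4,s5,s6,s7,s8,s10} | {s9,s11}.
Split {s0,s1,s2,s3,s4,s5,s6,s7,s8,s10} by δ(·,0) → {s0,s1,s3,s4,s5,s6,s7,s8,s10} and {s2}.
Refine {s0,s1,s3,s4,s5,s6,s7,s8,s10} on symbol 1: members go to different blocks, giving {s0,s1,s4,s6,s7} and {s3,s8,s10} and {s5}.
Refine {s0,s1,s4,s6,s7} on symbol 0: members go to different blocks, giving {s1,s4,s7} and {s0,s6}.
Refine {s9,s11} on symbol 0: members go to different blocks, giving {s9} and {s11}.
On input 0, block {s3,s8,s10} splits into {s3,s8} and {s10}.
The partition is now stable with 8 blocks: {s1,s4,s7} | {s9} | {s2} | {s3,s8} | {s5} | {s0,s6} | {s11} | {s10}.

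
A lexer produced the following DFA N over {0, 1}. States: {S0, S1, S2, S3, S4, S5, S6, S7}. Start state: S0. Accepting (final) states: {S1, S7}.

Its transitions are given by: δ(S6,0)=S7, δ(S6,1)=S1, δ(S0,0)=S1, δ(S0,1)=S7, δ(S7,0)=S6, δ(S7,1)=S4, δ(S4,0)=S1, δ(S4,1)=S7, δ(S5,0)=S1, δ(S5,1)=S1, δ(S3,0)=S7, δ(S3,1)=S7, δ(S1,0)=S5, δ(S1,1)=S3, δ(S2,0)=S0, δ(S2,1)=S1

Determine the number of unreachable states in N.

1

No path from S0 leads to S2; the other 7 states are all reachable.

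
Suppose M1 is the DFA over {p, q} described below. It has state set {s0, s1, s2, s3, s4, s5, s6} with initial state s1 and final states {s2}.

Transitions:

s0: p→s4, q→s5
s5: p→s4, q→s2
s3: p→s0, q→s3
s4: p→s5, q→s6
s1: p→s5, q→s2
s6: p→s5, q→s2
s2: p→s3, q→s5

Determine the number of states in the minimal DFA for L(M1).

Every state is reachable, so we keep all 7.
Initial partition by acceptance: {s2} | {s0,s1,s3,s4,s5,s6}.
Refine {s0,s1,s3,s4,s5,s6} on symbol q: members go to different blocks, giving {s0,s3,s4} and {s1,s5,s6}.
Refine {s0,s3,s4} on symbol p: members go to different blocks, giving {s0,s3} and {s4}.
Refine {s0,s3} on symbol p: members go to different blocks, giving {s0} and {s3}.
Refine {s1,s5,s6} on symbol p: members go to different blocks, giving {s1,s6} and {s5}.
No further refinement is possible. Final partition (6 blocks): {s2} | {s0} | {s1,s6} | {s4} | {s3} | {s5}.

6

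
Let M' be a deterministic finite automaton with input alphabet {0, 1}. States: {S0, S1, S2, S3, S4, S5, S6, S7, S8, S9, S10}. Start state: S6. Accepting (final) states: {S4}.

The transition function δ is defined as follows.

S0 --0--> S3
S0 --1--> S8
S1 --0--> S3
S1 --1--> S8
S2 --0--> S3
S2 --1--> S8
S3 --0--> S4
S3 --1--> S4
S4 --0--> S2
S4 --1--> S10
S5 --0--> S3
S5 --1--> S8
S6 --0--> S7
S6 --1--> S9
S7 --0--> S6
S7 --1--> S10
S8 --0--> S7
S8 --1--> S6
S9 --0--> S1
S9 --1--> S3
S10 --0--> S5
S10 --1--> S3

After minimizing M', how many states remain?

First remove the unreachable states {S0}; 10 states remain.
P0 = {S4} | {S1,S2,S3,S5,S6,S7,S8,S9,S10}.
On input 0, block {S1,S2,S3,S5,S6,S7,S8,S9,S10} splits into {S1,S2,S5,S6,S7,S8,S9,S10} and {S3}.
Split {S1,S2,S5,S6,S7,S8,S9,S10} by δ(·,0) → {S6,S7,S8,S9,S10} and {S1,S2,S5}.
Refine {S6,S7,S8,S9,S10} on symbol 0: members go to different blocks, giving {S6,S7,S8} and {S9,S10}.
Split {S6,S7,S8} by δ(·,1) → {S6,S7} and {S8}.
Stable partition: {S4} | {S6,S7} | {S3} | {S1,S2,S5} | {S9,S10} | {S8} — 6 equivalence classes.

6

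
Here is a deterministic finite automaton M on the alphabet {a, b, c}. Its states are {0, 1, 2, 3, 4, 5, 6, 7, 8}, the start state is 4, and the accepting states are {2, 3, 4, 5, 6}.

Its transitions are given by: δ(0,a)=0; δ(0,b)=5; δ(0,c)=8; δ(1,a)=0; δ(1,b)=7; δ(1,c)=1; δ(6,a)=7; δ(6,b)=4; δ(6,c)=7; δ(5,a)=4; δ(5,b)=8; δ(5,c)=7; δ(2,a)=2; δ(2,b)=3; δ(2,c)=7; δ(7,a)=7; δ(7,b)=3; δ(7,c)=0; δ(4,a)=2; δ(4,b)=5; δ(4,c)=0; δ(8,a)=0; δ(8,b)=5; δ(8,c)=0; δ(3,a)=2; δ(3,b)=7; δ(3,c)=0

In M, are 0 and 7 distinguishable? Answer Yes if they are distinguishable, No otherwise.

No

First remove the unreachable states {1,6}; 7 states remain.
Start with accepting vs non-accepting: {2,3,4,5} | {0,7,8}.
Refine {2,3,4,5} on symbol b: members go to different blocks, giving {2,4} and {3,5}.
The partition is now stable with 3 blocks: {2,4} | {0,7,8} | {3,5}.
0 and 7 lie in the same block of the stable partition, so they are equivalent — no string distinguishes them.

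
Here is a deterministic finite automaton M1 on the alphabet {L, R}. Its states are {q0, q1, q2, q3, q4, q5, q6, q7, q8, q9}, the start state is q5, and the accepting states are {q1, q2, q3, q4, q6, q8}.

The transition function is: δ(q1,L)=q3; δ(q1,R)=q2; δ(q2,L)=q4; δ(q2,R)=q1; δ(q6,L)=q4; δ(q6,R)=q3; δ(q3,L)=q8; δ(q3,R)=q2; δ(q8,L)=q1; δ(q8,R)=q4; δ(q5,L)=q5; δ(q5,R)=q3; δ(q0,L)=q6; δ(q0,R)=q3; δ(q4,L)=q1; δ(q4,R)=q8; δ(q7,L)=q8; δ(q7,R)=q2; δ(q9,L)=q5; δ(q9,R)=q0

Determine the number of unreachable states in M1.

4

No path from q5 leads to q0, q6, q7, q9; the other 6 states are all reachable.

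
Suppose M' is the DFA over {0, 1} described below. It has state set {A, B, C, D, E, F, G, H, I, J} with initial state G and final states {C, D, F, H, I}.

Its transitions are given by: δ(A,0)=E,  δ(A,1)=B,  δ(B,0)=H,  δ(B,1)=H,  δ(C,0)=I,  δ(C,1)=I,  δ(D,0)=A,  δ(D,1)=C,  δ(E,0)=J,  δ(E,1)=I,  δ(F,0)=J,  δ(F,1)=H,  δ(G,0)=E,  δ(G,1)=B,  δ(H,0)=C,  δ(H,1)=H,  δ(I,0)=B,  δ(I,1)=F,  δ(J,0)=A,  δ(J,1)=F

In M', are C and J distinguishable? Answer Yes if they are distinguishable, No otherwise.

Reachable states from the start: {A,B,C,E,F,G,H,I,J}. Unreachable: {D} — drop them.
Initial partition by acceptance: {C,F,H,I} | {A,B,E,G,J}.
On input 0, block {C,F,H,I} splits into {C,H} and {F,I}.
Split {C,H} by δ(·,0) → {C} and {H}.
On input 0, block {A,B,E,G,J} splits into {A,E,G,J} and {B}.
Refine {A,E,G,J} on symbol 1: members go to different blocks, giving {A,G} and {E,J}.
Refine {F,I} on symbol 0: members go to different blocks, giving {F} and {I}.
On input 0, block {E,J} splits into {E} and {J}.
Stable partition: {C} | {A,G} | {F} | {H} | {B} | {E} | {I} | {J} — 8 equivalence classes.
C and J end up in different blocks, so they are distinguishable. For instance, the string 'ε' is accepted from only C.

Yes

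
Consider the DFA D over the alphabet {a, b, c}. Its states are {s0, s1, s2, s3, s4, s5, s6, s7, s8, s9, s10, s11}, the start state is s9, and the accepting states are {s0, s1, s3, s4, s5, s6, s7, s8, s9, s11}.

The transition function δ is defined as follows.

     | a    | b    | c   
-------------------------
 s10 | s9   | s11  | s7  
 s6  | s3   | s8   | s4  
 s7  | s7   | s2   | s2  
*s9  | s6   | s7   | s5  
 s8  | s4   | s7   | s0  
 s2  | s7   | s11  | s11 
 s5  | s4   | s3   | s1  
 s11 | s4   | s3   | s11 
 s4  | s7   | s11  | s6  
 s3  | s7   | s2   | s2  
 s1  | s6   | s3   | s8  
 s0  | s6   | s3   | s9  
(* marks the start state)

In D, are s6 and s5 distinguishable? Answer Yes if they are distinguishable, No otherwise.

States {s10} cannot be reached from the start state, so discard them.
Initial partition by acceptance: {s0,s1,s3,s4,s5,s6,s7,s8,s9,s11} | {s2}.
On input b, block {s0,s1,s3,s4,s5,s6,s7,s8,s9,s11} splits into {s0,s1,s4,s5,s6,s8,s9,s11} and {s3,s7}.
On input a, block {s0,s1,s4,s5,s6,s8,s9,s11} splits into {s0,s1,s5,s8,s9,s11} and {s4,s6}.
No further refinement is possible. Final partition (4 blocks): {s0,s1,s5,s8,s9,s11} | {s2} | {s3,s7} | {s4,s6}.
s6 and s5 end up in different blocks, so they are distinguishable. For instance, the string 'ab' is accepted from only s5.

Yes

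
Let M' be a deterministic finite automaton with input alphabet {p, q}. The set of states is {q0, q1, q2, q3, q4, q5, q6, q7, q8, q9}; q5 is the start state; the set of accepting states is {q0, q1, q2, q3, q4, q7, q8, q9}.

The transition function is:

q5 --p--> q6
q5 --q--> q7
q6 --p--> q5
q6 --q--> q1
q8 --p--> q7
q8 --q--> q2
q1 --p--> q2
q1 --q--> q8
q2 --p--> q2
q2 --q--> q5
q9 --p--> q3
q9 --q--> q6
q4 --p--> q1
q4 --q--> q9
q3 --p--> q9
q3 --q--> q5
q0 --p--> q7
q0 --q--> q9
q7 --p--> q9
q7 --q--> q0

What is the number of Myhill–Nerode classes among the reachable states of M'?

4

Reachable states from the start: {q0,q1,q2,q3,q5,q6,q7,q8,q9}. Unreachable: {q4} — drop them.
Start with accepting vs non-accepting: {q0,q1,q2,q3,q7,q8,q9} | {q5,q6}.
Refine {q0,q1,q2,q3,q7,q8,q9} on symbol q: members go to different blocks, giving {q0,q1,q7,q8} and {q2,q3,q9}.
On input p, block {q0,q1,q7,q8} splits into {q0,q8} and {q1,q7}.
No further refinement is possible. Final partition (4 blocks): {q0,q8} | {q5,q6} | {q2,q3,q9} | {q1,q7}.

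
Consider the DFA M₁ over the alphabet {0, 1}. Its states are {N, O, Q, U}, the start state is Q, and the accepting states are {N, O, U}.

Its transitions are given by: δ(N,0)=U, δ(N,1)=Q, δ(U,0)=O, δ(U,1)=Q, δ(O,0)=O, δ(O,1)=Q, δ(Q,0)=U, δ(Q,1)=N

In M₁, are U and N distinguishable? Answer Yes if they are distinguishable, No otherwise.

No

Every state is reachable, so we keep all 4.
Start with accepting vs non-accepting: {N,O,U} | {Q}.
The partition is now stable with 2 blocks: {N,O,U} | {Q}.
U and N lie in the same block of the stable partition, so they are equivalent — no string distinguishes them.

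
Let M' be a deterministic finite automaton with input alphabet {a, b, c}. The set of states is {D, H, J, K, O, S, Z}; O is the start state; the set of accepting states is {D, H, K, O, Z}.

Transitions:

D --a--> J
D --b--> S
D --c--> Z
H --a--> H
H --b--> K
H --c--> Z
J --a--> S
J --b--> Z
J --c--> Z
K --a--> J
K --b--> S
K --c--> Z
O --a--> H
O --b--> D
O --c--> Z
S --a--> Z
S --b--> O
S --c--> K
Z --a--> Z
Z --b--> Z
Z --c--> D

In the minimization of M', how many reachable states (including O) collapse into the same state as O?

2

Every state is reachable, so we keep all 7.
Start with accepting vs non-accepting: {D,H,K,O,Z} | {J,S}.
Split {D,H,K,O,Z} by δ(·,a) → {H,O,Z} and {D,K}.
On input b, block {H,O,Z} splits into {H,O} and {Z}.
On input a, block {J,S} splits into {S} and {J}.
No further refinement is possible. Final partition (5 blocks): {H,O} | {S} | {D,K} | {Z} | {J}.
The equivalence class containing O is {H,O}, of size 2.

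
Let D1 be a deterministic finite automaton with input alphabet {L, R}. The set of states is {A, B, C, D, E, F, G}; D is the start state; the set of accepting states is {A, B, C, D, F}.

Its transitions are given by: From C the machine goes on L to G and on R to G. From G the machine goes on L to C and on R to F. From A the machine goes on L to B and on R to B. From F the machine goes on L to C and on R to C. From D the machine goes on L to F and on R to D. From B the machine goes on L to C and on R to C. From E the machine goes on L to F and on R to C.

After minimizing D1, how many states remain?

4

First remove the unreachable states {A,B,E}; 4 states remain.
P0 = {C,D,F} | {G}.
Split {C,D,F} by δ(·,L) → {D,F} and {C}.
Refine {D,F} on symbol L: members go to different blocks, giving {D} and {F}.
Stable partition: {D} | {G} | {C} | {F} — 4 equivalence classes.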